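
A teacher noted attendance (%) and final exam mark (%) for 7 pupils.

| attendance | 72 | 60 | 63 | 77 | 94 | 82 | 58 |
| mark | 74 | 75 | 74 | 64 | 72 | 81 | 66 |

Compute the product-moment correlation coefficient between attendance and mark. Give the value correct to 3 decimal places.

n = 7, Σx = 506, Σy = 506, Σx² = 37606, Σy² = 36774, Σxy = 36656
nΣxy − ΣxΣy = 256592 − 256036 = 556
nΣx² − (Σx)² = 263242 − 256036 = 7206; nΣy² − (Σy)² = 257418 − 256036 = 1382
r = 556 / √(7206 × 1382) = 556 / 3155.7395 ≈ 0.176

0.176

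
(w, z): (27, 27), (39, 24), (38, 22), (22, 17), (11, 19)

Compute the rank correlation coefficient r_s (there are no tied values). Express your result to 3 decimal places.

Rank w: 3, 5, 4, 2, 1
Rank z: 5, 4, 3, 1, 2
d = rank(w) − rank(z): -2, 1, 1, 1, -1; Σd² = 8
ρ = 1 − 6Σd² / [n(n²−1)] = 1 − 6×8 / (5×24) = 1 − 48/120 ≈ 0.600

0.600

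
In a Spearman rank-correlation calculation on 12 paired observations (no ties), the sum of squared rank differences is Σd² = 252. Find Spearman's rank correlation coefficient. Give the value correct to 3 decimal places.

0.119

ρ = 1 − 6Σd² / [n(n²−1)] = 1 − 6×252 / (12×143)
  = 1 − 1512/1716 = 1 − 0.8811 ≈ 0.119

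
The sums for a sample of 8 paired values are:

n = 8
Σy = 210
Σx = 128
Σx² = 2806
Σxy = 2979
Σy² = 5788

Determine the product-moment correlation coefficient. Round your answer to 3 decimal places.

r = (nΣxy − ΣxΣy) / √[(nΣx² − (Σx)²)(nΣy² − (Σy)²)]
Numerator: 8×2979 − 128×210 = -3048
Denominator: √[(22448 − 16384)(46304 − 44100)] = √[6064 × 2204] = 3655.8249
r = -3048 / 3655.8249 ≈ -0.834

-0.834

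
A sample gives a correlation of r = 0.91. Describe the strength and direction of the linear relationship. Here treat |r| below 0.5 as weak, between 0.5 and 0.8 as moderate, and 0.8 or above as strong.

strong positive

r = 0.91 > 0 so the relationship is positive.
|r| = 0.91, which falls in the strong range.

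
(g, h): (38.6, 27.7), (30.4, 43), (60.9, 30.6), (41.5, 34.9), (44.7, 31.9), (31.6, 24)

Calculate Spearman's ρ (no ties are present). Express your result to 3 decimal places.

Rank g: 3, 1, 6, 4, 5, 2
Rank h: 2, 6, 3, 5, 4, 1
d = rank(g) − rank(h): 1, -5, 3, -1, 1, 1; Σd² = 38
ρ = 1 − 6Σd² / [n(n²−1)] = 1 − 6×38 / (6×35) = 1 − 228/210 ≈ -0.086

-0.086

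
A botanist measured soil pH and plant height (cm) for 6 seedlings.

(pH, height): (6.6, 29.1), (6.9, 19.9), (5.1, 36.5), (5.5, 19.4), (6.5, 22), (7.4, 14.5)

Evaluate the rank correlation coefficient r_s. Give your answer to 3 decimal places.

-0.600

Rank pH: 4, 5, 1, 2, 3, 6
Rank height: 5, 3, 6, 2, 4, 1
d = rank(pH) − rank(height): -1, 2, -5, 0, -1, 5; Σd² = 56
ρ = 1 − 6Σd² / [n(n²−1)] = 1 − 6×56 / (6×35) = 1 − 336/210 ≈ -0.600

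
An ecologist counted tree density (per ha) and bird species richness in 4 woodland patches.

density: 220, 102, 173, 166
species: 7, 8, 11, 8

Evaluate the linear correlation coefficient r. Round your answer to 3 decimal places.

-0.125

n = 4, Σx = 661, Σy = 34, Σx² = 116289, Σy² = 298, Σxy = 5587
nΣxy − ΣxΣy = 22348 − 22474 = -126
nΣx² − (Σx)² = 465156 − 436921 = 28235; nΣy² − (Σy)² = 1192 − 1156 = 36
r = -126 / √(28235 × 36) = -126 / 1008.1964 ≈ -0.125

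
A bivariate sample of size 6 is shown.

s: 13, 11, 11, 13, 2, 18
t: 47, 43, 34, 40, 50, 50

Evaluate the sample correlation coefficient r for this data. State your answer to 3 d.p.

n = 6, Σs = 68, Σt = 264, Σs² = 908, Σt² = 11814, Σst = 2978
nΣst − ΣsΣt = 17868 − 17952 = -84
nΣs² − (Σs)² = 5448 − 4624 = 824; nΣt² − (Σt)² = 70884 − 69696 = 1188
r = -84 / √(824 × 1188) = -84 / 989.3998 ≈ -0.085

-0.085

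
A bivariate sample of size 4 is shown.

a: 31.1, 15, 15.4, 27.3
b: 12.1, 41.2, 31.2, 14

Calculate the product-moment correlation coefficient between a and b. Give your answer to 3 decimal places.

-0.954

n = 4, Σa = 88.8, Σb = 98.5, Σa² = 2174.66, Σb² = 3013.29, Σab = 1856.99
nΣab − ΣaΣb = 7427.96 − 8746.8 = -1318.84
nΣa² − (Σa)² = 8698.64 − 7885.44 = 813.2; nΣb² − (Σb)² = 12053.16 − 9702.25 = 2350.91
r = -1318.84 / √(813.2 × 2350.91) = -1318.84 / 1382.6641 ≈ -0.954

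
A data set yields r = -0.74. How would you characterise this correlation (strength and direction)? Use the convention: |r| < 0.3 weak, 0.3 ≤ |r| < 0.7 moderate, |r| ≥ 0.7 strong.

strong negative

r = -0.74 < 0 so the relationship is negative.
|r| = 0.74, which falls in the strong range.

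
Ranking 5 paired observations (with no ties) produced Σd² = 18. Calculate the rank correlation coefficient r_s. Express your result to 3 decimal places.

ρ = 1 − 6Σd² / [n(n²−1)] = 1 − 6×18 / (5×24)
  = 1 − 108/120 = 1 − 0.9000 ≈ 0.100

0.100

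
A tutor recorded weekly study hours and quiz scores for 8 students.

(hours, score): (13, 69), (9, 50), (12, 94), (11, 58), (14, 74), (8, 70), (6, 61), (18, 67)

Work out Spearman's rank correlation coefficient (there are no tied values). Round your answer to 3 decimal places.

Rank hours: 6, 3, 5, 4, 7, 2, 1, 8
Rank score: 5, 1, 8, 2, 7, 6, 3, 4
d = rank(hours) − rank(score): 1, 2, -3, 2, 0, -4, -2, 4; Σd² = 54
ρ = 1 − 6Σd² / [n(n²−1)] = 1 − 6×54 / (8×63) = 1 − 324/504 ≈ 0.357

0.357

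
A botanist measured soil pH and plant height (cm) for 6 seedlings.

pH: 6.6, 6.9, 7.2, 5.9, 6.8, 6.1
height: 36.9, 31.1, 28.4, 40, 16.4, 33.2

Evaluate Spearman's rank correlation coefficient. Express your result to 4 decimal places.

Rank pH: 3, 5, 6, 1, 4, 2
Rank height: 5, 3, 2, 6, 1, 4
d = rank(pH) − rank(height): -2, 2, 4, -5, 3, -2; Σd² = 62
ρ = 1 − 6Σd² / [n(n²−1)] = 1 − 6×62 / (6×35) = 1 − 372/210 ≈ -0.7714

-0.7714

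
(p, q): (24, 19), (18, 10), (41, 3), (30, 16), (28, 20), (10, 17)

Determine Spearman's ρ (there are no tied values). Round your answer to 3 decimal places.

Rank p: 3, 2, 6, 5, 4, 1
Rank q: 5, 2, 1, 3, 6, 4
d = rank(p) − rank(q): -2, 0, 5, 2, -2, -3; Σd² = 46
ρ = 1 − 6Σd² / [n(n²−1)] = 1 − 6×46 / (6×35) = 1 − 276/210 ≈ -0.314

-0.314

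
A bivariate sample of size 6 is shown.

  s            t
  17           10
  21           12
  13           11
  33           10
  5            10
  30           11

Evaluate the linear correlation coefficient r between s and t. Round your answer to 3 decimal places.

n = 6, Σs = 119, Σt = 64, Σs² = 2913, Σt² = 686, Σst = 1275
nΣst − ΣsΣt = 7650 − 7616 = 34
nΣs² − (Σs)² = 17478 − 14161 = 3317; nΣt² − (Σt)² = 4116 − 4096 = 20
r = 34 / √(3317 × 20) = 34 / 257.5655 ≈ 0.132

0.132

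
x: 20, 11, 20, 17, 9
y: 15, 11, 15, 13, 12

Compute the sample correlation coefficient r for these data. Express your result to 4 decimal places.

n = 5, Σx = 77, Σy = 66, Σx² = 1291, Σy² = 884, Σxy = 1050
nΣxy − ΣxΣy = 5250 − 5082 = 168
nΣx² − (Σx)² = 6455 − 5929 = 526; nΣy² − (Σy)² = 4420 − 4356 = 64
r = 168 / √(526 × 64) = 168 / 183.4775 ≈ 0.9156

0.9156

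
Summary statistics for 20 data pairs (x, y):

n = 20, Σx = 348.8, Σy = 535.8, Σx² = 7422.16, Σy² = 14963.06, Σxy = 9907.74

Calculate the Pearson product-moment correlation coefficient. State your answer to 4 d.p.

r = (nΣxy − ΣxΣy) / √[(nΣx² − (Σx)²)(nΣy² − (Σy)²)]
Numerator: 20×9907.74 − 348.8×535.8 = 11267.76
Denominator: √[(148443.2 − 121661.44)(299261.2 − 287081.64)] = √[26781.76 × 12179.56] = 18060.7323
r = 11267.76 / 18060.7323 ≈ 0.6239

0.6239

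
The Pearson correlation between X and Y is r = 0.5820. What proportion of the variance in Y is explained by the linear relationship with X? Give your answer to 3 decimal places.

r² = (0.5820)² = 0.339

0.339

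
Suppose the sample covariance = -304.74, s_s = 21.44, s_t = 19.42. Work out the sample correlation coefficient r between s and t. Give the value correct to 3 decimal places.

-0.732

r = Cov(s,t) / (s_s · s_t) = -304.74 / (21.44 × 19.42)
  = -304.74 / 416.3648 ≈ -0.732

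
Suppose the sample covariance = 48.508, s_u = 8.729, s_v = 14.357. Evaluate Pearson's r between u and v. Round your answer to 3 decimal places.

r = Cov(u,v) / (s_u · s_v) = 48.508 / (8.729 × 14.357)
  = 48.508 / 125.3223 ≈ 0.387

0.387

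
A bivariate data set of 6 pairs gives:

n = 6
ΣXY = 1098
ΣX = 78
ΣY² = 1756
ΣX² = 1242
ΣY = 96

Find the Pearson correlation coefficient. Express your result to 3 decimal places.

-0.670

r = (nΣXY − ΣXΣY) / √[(nΣX² − (ΣX)²)(nΣY² − (ΣY)²)]
Numerator: 6×1098 − 78×96 = -900
Denominator: √[(7452 − 6084)(10536 − 9216)] = √[1368 × 1320] = 1343.7857
r = -900 / 1343.7857 ≈ -0.670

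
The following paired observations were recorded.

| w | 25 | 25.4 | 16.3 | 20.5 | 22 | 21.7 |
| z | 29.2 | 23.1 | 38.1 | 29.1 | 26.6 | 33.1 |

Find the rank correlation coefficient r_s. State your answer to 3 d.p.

Rank w: 5, 6, 1, 2, 4, 3
Rank z: 4, 1, 6, 3, 2, 5
d = rank(w) − rank(z): 1, 5, -5, -1, 2, -2; Σd² = 60
ρ = 1 − 6Σd² / [n(n²−1)] = 1 − 6×60 / (6×35) = 1 − 360/210 ≈ -0.714

-0.714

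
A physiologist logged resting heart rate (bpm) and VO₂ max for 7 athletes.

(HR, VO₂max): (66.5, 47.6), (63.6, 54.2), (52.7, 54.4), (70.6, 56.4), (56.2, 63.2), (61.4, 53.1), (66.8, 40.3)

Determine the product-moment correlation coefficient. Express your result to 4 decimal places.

n = 7, Σx = 437.8, Σy = 369.2, Σx² = 27619.5, Σy² = 19781.66, Σxy = 22965.46
nΣxy − ΣxΣy = 160758.22 − 161635.76 = -877.54
nΣx² − (Σx)² = 193336.5 − 191668.84 = 1667.66; nΣy² − (Σy)² = 138471.62 − 136308.64 = 2162.98
r = -877.54 / √(1667.66 × 2162.98) = -877.54 / 1899.2407 ≈ -0.4620

-0.4620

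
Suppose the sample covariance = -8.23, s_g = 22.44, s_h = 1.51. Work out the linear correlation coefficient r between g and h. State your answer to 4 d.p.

r = Cov(g,h) / (s_g · s_h) = -8.23 / (22.44 × 1.51)
  = -8.23 / 33.8844 ≈ -0.2429

-0.2429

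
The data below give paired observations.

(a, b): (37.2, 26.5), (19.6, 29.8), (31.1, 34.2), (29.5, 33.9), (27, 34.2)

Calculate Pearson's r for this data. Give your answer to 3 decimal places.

-0.264

n = 5, Σa = 144.4, Σb = 158.6, Σa² = 4334.46, Σb² = 5078.78, Σab = 4556.95
nΣab − ΣaΣb = 22784.75 − 22901.84 = -117.09
nΣa² − (Σa)² = 21672.3 − 20851.36 = 820.94; nΣb² − (Σb)² = 25393.9 − 25153.96 = 239.94
r = -117.09 / √(820.94 × 239.94) = -117.09 / 443.8202 ≈ -0.264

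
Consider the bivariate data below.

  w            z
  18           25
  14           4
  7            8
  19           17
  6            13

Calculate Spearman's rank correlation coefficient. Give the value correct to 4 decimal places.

0.5000

Rank w: 4, 3, 2, 5, 1
Rank z: 5, 1, 2, 4, 3
d = rank(w) − rank(z): -1, 2, 0, 1, -2; Σd² = 10
ρ = 1 − 6Σd² / [n(n²−1)] = 1 − 6×10 / (5×24) = 1 − 60/120 ≈ 0.5000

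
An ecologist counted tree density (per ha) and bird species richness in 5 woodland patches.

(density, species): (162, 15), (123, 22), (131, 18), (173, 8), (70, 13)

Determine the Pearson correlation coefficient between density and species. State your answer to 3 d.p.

n = 5, Σx = 659, Σy = 76, Σx² = 93363, Σy² = 1266, Σxy = 9788
nΣxy − ΣxΣy = 48940 − 50084 = -1144
nΣx² − (Σx)² = 466815 − 434281 = 32534; nΣy² − (Σy)² = 6330 − 5776 = 554
r = -1144 / √(32534 × 554) = -1144 / 4245.4489 ≈ -0.269

-0.269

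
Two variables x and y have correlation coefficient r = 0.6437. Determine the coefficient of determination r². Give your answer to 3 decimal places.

r² = (0.6437)² = 0.414

0.414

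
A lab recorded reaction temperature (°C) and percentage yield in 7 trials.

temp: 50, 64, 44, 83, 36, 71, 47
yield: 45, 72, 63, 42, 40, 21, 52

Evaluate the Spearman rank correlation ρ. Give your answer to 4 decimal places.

Rank temp: 4, 5, 2, 7, 1, 6, 3
Rank yield: 4, 7, 6, 3, 2, 1, 5
d = rank(temp) − rank(yield): 0, -2, -4, 4, -1, 5, -2; Σd² = 66
ρ = 1 − 6Σd² / [n(n²−1)] = 1 − 6×66 / (7×48) = 1 − 396/336 ≈ -0.1786

-0.1786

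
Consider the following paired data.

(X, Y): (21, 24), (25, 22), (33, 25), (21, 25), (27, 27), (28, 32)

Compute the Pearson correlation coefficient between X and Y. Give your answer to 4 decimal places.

0.3162

n = 6, ΣX = 155, ΣY = 155, ΣX² = 4109, ΣY² = 4063, ΣXY = 4029
nΣXY − ΣXΣY = 24174 − 24025 = 149
nΣX² − (ΣX)² = 24654 − 24025 = 629; nΣY² − (ΣY)² = 24378 − 24025 = 353
r = 149 / √(629 × 353) = 149 / 471.2080 ≈ 0.3162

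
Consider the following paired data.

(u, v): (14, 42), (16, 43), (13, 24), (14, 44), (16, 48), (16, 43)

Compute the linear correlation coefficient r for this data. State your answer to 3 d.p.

n = 6, Σu = 89, Σv = 244, Σu² = 1329, Σv² = 10278, Σuv = 3660
nΣuv − ΣuΣv = 21960 − 21716 = 244
nΣu² − (Σu)² = 7974 − 7921 = 53; nΣv² − (Σv)² = 61668 − 59536 = 2132
r = 244 / √(53 × 2132) = 244 / 336.1488 ≈ 0.726

0.726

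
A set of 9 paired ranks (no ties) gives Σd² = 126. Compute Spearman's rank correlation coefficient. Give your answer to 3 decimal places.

ρ = 1 − 6Σd² / [n(n²−1)] = 1 − 6×126 / (9×80)
  = 1 − 756/720 = 1 − 1.0500 ≈ -0.050

-0.050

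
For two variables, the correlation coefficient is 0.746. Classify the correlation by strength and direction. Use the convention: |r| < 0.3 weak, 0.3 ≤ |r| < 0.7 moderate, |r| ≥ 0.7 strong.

strong positive

r = 0.746 > 0 so the relationship is positive.
|r| = 0.746, which falls in the strong range.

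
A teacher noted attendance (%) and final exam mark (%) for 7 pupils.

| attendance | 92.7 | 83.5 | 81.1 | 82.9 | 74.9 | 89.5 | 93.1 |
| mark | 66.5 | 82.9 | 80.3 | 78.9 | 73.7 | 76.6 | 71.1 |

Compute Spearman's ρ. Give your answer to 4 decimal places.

Rank attendance: 6, 4, 2, 3, 1, 5, 7
Rank mark: 1, 7, 6, 5, 3, 4, 2
d = rank(attendance) − rank(mark): 5, -3, -4, -2, -2, 1, 5; Σd² = 84
ρ = 1 − 6Σd² / [n(n²−1)] = 1 − 6×84 / (7×48) = 1 − 504/336 ≈ -0.5000

-0.5000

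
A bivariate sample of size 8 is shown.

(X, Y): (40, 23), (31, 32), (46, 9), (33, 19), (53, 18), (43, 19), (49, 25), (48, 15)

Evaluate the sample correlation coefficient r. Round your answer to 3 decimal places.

n = 8, ΣX = 343, ΣY = 160, ΣX² = 15129, ΣY² = 3530, ΣXY = 6669
nΣXY − ΣXΣY = 53352 − 54880 = -1528
nΣX² − (ΣX)² = 121032 − 117649 = 3383; nΣY² − (ΣY)² = 28240 − 25600 = 2640
r = -1528 / √(3383 × 2640) = -1528 / 2988.4980 ≈ -0.511

-0.511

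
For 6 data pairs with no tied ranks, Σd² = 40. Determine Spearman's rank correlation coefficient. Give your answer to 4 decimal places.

ρ = 1 − 6Σd² / [n(n²−1)] = 1 − 6×40 / (6×35)
  = 1 − 240/210 = 1 − 1.14286 ≈ -0.1429

-0.1429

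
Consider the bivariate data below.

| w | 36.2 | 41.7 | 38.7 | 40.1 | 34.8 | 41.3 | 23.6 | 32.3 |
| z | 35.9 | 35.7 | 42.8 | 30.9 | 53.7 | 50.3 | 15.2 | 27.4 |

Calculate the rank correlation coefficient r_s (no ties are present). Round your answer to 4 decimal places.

0.3810

Rank w: 4, 8, 5, 6, 3, 7, 1, 2
Rank z: 5, 4, 6, 3, 8, 7, 1, 2
d = rank(w) − rank(z): -1, 4, -1, 3, -5, 0, 0, 0; Σd² = 52
ρ = 1 − 6Σd² / [n(n²−1)] = 1 − 6×52 / (8×63) = 1 − 312/504 ≈ 0.3810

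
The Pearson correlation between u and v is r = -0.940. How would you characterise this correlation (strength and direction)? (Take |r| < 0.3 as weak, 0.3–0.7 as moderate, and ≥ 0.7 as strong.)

strong negative

r = -0.940 < 0 so the relationship is negative.
|r| = 0.940, which falls in the strong range.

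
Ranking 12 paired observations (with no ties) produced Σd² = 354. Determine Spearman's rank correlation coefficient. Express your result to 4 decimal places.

-0.2378

ρ = 1 − 6Σd² / [n(n²−1)] = 1 − 6×354 / (12×143)
  = 1 − 2124/1716 = 1 − 1.23776 ≈ -0.2378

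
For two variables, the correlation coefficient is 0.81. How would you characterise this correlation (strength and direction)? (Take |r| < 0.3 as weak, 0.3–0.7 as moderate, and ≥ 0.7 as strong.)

strong positive

r = 0.81 > 0 so the relationship is positive.
|r| = 0.81, which falls in the strong range.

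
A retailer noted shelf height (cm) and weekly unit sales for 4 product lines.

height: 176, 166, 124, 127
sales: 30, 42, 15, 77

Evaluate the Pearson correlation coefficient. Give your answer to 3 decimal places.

-0.200

n = 4, Σx = 593, Σy = 164, Σx² = 90037, Σy² = 8818, Σxy = 23891
nΣxy − ΣxΣy = 95564 − 97252 = -1688
nΣx² − (Σx)² = 360148 − 351649 = 8499; nΣy² − (Σy)² = 35272 − 26896 = 8376
r = -1688 / √(8499 × 8376) = -1688 / 8437.2759 ≈ -0.200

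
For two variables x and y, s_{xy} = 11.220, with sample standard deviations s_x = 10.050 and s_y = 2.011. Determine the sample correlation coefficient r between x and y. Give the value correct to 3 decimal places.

r = Cov(x,y) / (s_x · s_y) = 11.220 / (10.050 × 2.011)
  = 11.220 / 20.2106 ≈ 0.555

0.555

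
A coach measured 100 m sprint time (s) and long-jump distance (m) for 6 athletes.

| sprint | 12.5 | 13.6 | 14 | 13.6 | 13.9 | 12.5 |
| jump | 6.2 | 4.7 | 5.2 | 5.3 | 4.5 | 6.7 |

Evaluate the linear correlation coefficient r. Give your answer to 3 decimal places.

n = 6, Σx = 80.1, Σy = 32.6, Σx² = 1071.63, Σy² = 180.8, Σxy = 432.6
nΣxy − ΣxΣy = 2595.6 − 2611.26 = -15.66
nΣx² − (Σx)² = 6429.78 − 6416.01 = 13.77; nΣy² − (Σy)² = 1084.8 − 1062.76 = 22.04
r = -15.66 / √(13.77 × 22.04) = -15.66 / 17.4210 ≈ -0.899

-0.899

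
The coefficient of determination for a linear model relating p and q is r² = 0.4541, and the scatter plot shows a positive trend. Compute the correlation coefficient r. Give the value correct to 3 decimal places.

0.674

|r| = √0.4541 = 0.674
The association is positive, so r = 0.674.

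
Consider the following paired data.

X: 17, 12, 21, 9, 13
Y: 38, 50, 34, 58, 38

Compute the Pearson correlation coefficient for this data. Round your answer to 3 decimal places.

n = 5, ΣX = 72, ΣY = 218, ΣX² = 1124, ΣY² = 9908, ΣXY = 2976
nΣXY − ΣXΣY = 14880 − 15696 = -816
nΣX² − (ΣX)² = 5620 − 5184 = 436; nΣY² − (ΣY)² = 49540 − 47524 = 2016
r = -816 / √(436 × 2016) = -816 / 937.5372 ≈ -0.870

-0.870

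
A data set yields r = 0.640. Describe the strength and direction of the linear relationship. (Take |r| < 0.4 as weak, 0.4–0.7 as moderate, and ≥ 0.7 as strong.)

moderate positive

r = 0.640 > 0 so the relationship is positive.
|r| = 0.640, which falls in the moderate range.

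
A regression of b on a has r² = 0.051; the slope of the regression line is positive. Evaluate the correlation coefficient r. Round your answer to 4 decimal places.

0.2258

|r| = √0.051 = 0.2258
The association is positive, so r = 0.2258.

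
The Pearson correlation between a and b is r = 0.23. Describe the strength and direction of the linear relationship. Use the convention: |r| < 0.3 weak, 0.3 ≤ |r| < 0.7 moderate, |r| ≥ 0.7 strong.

r = 0.23 > 0 so the relationship is positive.
|r| = 0.23, which falls in the weak range.

weak positive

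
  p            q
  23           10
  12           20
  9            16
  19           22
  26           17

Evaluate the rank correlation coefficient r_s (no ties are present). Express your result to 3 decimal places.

-0.100

Rank p: 4, 2, 1, 3, 5
Rank q: 1, 4, 2, 5, 3
d = rank(p) − rank(q): 3, -2, -1, -2, 2; Σd² = 22
ρ = 1 − 6Σd² / [n(n²−1)] = 1 − 6×22 / (5×24) = 1 − 132/120 ≈ -0.100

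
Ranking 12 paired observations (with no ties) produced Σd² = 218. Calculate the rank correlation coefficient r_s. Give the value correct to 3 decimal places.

ρ = 1 − 6Σd² / [n(n²−1)] = 1 − 6×218 / (12×143)
  = 1 − 1308/1716 = 1 − 0.7622 ≈ 0.238

0.238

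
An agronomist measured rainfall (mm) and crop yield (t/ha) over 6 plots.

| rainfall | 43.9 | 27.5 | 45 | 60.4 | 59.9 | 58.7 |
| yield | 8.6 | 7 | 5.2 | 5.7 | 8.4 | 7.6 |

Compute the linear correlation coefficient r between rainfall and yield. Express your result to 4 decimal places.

n = 6, Σx = 295.4, Σy = 42.5, Σx² = 15390.32, Σy² = 310.81, Σxy = 2097.6
nΣxy − ΣxΣy = 12585.6 − 12554.5 = 31.1
nΣx² − (Σx)² = 92341.92 − 87261.16 = 5080.76; nΣy² − (Σy)² = 1864.86 − 1806.25 = 58.61
r = 31.1 / √(5080.76 × 58.61) = 31.1 / 545.6953 ≈ 0.0570

0.0570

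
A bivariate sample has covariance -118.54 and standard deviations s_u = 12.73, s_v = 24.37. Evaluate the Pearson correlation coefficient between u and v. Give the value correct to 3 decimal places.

-0.382

r = Cov(u,v) / (s_u · s_v) = -118.54 / (12.73 × 24.37)
  = -118.54 / 310.2301 ≈ -0.382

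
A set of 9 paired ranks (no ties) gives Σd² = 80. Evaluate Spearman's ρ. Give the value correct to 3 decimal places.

ρ = 1 − 6Σd² / [n(n²−1)] = 1 − 6×80 / (9×80)
  = 1 − 480/720 = 1 − 0.6667 ≈ 0.333

0.333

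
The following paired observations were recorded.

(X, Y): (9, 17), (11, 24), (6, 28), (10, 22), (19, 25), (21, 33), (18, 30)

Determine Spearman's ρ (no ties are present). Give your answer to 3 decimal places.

0.571

Rank X: 2, 4, 1, 3, 6, 7, 5
Rank Y: 1, 3, 5, 2, 4, 7, 6
d = rank(X) − rank(Y): 1, 1, -4, 1, 2, 0, -1; Σd² = 24
ρ = 1 − 6Σd² / [n(n²−1)] = 1 − 6×24 / (7×48) = 1 − 144/336 ≈ 0.571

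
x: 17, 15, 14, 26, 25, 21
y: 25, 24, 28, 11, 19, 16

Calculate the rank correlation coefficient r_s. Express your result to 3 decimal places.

Rank x: 3, 2, 1, 6, 5, 4
Rank y: 5, 4, 6, 1, 3, 2
d = rank(x) − rank(y): -2, -2, -5, 5, 2, 2; Σd² = 66
ρ = 1 − 6Σd² / [n(n²−1)] = 1 − 6×66 / (6×35) = 1 − 396/210 ≈ -0.886

-0.886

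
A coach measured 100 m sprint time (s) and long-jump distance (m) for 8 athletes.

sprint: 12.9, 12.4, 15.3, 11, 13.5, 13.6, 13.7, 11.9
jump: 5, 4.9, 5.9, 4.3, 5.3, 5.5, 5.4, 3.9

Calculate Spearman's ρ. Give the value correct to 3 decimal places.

0.952

Rank sprint: 4, 3, 8, 1, 5, 6, 7, 2
Rank jump: 4, 3, 8, 2, 5, 7, 6, 1
d = rank(sprint) − rank(jump): 0, 0, 0, -1, 0, -1, 1, 1; Σd² = 4
ρ = 1 − 6Σd² / [n(n²−1)] = 1 − 6×4 / (8×63) = 1 − 24/504 ≈ 0.952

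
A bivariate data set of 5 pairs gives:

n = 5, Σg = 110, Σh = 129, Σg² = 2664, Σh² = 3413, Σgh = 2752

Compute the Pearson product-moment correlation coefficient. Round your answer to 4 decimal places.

-0.5979

r = (nΣgh − ΣgΣh) / √[(nΣg² − (Σg)²)(nΣh² − (Σh)²)]
Numerator: 5×2752 − 110×129 = -430
Denominator: √[(13320 − 12100)(17065 − 16641)] = √[1220 × 424] = 719.2218
r = -430 / 719.2218 ≈ -0.5979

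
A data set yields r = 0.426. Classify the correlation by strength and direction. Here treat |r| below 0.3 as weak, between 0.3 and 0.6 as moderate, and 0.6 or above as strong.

moderate positive

r = 0.426 > 0 so the relationship is positive.
|r| = 0.426, which falls in the moderate range.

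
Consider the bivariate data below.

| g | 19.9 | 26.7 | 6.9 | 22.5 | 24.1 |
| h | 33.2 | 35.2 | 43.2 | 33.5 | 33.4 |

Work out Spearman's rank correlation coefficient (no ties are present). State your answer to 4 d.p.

Rank g: 2, 5, 1, 3, 4
Rank h: 1, 4, 5, 3, 2
d = rank(g) − rank(h): 1, 1, -4, 0, 2; Σd² = 22
ρ = 1 − 6Σd² / [n(n²−1)] = 1 − 6×22 / (5×24) = 1 − 132/120 ≈ -0.1000

-0.1000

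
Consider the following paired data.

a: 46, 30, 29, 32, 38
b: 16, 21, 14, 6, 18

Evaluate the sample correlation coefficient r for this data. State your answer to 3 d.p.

0.144

n = 5, Σa = 175, Σb = 75, Σa² = 6325, Σb² = 1253, Σab = 2648
nΣab − ΣaΣb = 13240 − 13125 = 115
nΣa² − (Σa)² = 31625 − 30625 = 1000; nΣb² − (Σb)² = 6265 − 5625 = 640
r = 115 / √(1000 × 640) = 115 / 800.0000 ≈ 0.144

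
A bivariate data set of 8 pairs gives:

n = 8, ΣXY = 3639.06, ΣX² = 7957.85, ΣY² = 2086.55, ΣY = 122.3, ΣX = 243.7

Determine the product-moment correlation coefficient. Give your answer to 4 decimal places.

r = (nΣXY − ΣXΣY) / √[(nΣX² − (ΣX)²)(nΣY² − (ΣY)²)]
Numerator: 8×3639.06 − 243.7×122.3 = -692.03
Denominator: √[(63662.8 − 59389.69)(16692.4 − 14957.29)] = √[4273.11 × 1735.11] = 2722.9241
r = -692.03 / 2722.9241 ≈ -0.2541

-0.2541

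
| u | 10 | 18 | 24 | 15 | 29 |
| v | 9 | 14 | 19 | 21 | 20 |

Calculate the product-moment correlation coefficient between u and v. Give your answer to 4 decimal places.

n = 5, Σu = 96, Σv = 83, Σu² = 2066, Σv² = 1479, Σuv = 1693
nΣuv − ΣuΣv = 8465 − 7968 = 497
nΣu² − (Σu)² = 10330 − 9216 = 1114; nΣv² − (Σv)² = 7395 − 6889 = 506
r = 497 / √(1114 × 506) = 497 / 750.7889 ≈ 0.6620

0.6620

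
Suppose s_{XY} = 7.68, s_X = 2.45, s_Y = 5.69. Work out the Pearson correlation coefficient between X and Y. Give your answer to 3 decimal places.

0.551

r = Cov(X,Y) / (s_X · s_Y) = 7.68 / (2.45 × 5.69)
  = 7.68 / 13.9405 ≈ 0.551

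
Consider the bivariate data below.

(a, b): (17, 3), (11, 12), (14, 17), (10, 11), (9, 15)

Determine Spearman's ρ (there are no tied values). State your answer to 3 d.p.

-0.300

Rank a: 5, 3, 4, 2, 1
Rank b: 1, 3, 5, 2, 4
d = rank(a) − rank(b): 4, 0, -1, 0, -3; Σd² = 26
ρ = 1 − 6Σd² / [n(n²−1)] = 1 − 6×26 / (5×24) = 1 − 156/120 ≈ -0.300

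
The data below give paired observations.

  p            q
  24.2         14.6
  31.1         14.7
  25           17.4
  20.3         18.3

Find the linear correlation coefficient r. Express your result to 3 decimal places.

n = 4, Σp = 100.6, Σq = 65, Σp² = 2589.94, Σq² = 1066.9, Σpq = 1616.98
nΣpq − ΣpΣq = 6467.92 − 6539 = -71.08
nΣp² − (Σp)² = 10359.76 − 10120.36 = 239.4; nΣq² − (Σq)² = 4267.6 − 4225 = 42.6
r = -71.08 / √(239.4 × 42.6) = -71.08 / 100.9873 ≈ -0.704

-0.704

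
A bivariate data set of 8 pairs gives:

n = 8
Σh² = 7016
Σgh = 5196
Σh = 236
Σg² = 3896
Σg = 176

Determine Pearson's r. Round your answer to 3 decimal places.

0.111

r = (nΣgh − ΣgΣh) / √[(nΣg² − (Σg)²)(nΣh² − (Σh)²)]
Numerator: 8×5196 − 176×236 = 32
Denominator: √[(31168 − 30976)(56128 − 55696)] = √[192 × 432] = 288.0000
r = 32 / 288.0000 ≈ 0.111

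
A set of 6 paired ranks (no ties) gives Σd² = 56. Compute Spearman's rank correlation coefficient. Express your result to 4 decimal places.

ρ = 1 − 6Σd² / [n(n²−1)] = 1 − 6×56 / (6×35)
  = 1 − 336/210 = 1 − 1.60000 ≈ -0.6000

-0.6000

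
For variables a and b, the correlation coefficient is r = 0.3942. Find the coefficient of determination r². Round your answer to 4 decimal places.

0.1554

r² = (0.3942)² = 0.1554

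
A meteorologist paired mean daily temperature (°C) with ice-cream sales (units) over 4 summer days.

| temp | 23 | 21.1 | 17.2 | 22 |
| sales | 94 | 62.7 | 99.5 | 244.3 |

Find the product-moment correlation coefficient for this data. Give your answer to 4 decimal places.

n = 4, Σx = 83.3, Σy = 500.5, Σx² = 1754.05, Σy² = 82350.03, Σxy = 10570.97
nΣxy − ΣxΣy = 42283.88 − 41691.65 = 592.23
nΣx² − (Σx)² = 7016.2 − 6938.89 = 77.31; nΣy² − (Σy)² = 329400.12 − 250500.25 = 78899.87
r = 592.23 / √(77.31 × 78899.87) = 592.23 / 2469.7670 ≈ 0.2398

0.2398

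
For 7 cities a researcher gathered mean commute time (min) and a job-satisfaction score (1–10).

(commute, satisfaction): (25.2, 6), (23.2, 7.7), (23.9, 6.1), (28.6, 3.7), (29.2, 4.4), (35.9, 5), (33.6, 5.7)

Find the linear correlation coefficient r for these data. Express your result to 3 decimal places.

n = 7, Σx = 199.6, Σy = 38.6, Σx² = 5832.86, Σy² = 223.04, Σxy = 1080.95
nΣxy − ΣxΣy = 7566.65 − 7704.56 = -137.91
nΣx² − (Σx)² = 40830.02 − 39840.16 = 989.86; nΣy² − (Σy)² = 1561.28 − 1489.96 = 71.32
r = -137.91 / √(989.86 × 71.32) = -137.91 / 265.7006 ≈ -0.519

-0.519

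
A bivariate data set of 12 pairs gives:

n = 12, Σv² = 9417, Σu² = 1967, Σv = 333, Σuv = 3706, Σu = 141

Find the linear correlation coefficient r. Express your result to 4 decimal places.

r = (nΣuv − ΣuΣv) / √[(nΣu² − (Σu)²)(nΣv² − (Σv)²)]
Numerator: 12×3706 − 141×333 = -2481
Denominator: √[(23604 − 19881)(113004 − 110889)] = √[3723 × 2115] = 2806.0907
r = -2481 / 2806.0907 ≈ -0.8841

-0.8841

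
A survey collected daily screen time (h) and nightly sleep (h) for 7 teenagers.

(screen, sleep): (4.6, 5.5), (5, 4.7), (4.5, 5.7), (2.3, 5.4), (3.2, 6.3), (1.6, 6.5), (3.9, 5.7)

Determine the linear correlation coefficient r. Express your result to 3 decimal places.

n = 7, Σx = 25.1, Σy = 39.8, Σx² = 99.71, Σy² = 228.42, Σxy = 139.66
nΣxy − ΣxΣy = 977.62 − 998.98 = -21.36
nΣx² − (Σx)² = 697.97 − 630.01 = 67.96; nΣy² − (Σy)² = 1598.94 − 1584.04 = 14.9
r = -21.36 / √(67.96 × 14.9) = -21.36 / 31.8214 ≈ -0.671

-0.671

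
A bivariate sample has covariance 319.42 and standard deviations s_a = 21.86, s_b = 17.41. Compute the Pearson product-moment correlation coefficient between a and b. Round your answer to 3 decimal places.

r = Cov(a,b) / (s_a · s_b) = 319.42 / (21.86 × 17.41)
  = 319.42 / 380.5826 ≈ 0.839

0.839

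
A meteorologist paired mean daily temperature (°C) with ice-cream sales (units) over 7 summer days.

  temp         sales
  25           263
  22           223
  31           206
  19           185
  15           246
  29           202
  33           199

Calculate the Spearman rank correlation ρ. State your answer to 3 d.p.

Rank temp: 4, 3, 6, 2, 1, 5, 7
Rank sales: 7, 5, 4, 1, 6, 3, 2
d = rank(temp) − rank(sales): -3, -2, 2, 1, -5, 2, 5; Σd² = 72
ρ = 1 − 6Σd² / [n(n²−1)] = 1 − 6×72 / (7×48) = 1 − 432/336 ≈ -0.286

-0.286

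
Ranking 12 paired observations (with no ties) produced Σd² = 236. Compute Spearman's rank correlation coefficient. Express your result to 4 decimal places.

0.1748

ρ = 1 − 6Σd² / [n(n²−1)] = 1 − 6×236 / (12×143)
  = 1 − 1416/1716 = 1 − 0.82517 ≈ 0.1748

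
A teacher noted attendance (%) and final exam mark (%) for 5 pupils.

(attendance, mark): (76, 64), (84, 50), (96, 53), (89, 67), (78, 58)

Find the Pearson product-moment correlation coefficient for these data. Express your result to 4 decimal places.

-0.2742

n = 5, Σx = 423, Σy = 292, Σx² = 36053, Σy² = 17258, Σxy = 24639
nΣxy − ΣxΣy = 123195 − 123516 = -321
nΣx² − (Σx)² = 180265 − 178929 = 1336; nΣy² − (Σy)² = 86290 − 85264 = 1026
r = -321 / √(1336 × 1026) = -321 / 1170.7844 ≈ -0.2742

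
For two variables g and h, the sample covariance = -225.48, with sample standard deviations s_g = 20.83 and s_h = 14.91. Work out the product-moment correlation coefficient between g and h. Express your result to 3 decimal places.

-0.726

r = Cov(g,h) / (s_g · s_h) = -225.48 / (20.83 × 14.91)
  = -225.48 / 310.5753 ≈ -0.726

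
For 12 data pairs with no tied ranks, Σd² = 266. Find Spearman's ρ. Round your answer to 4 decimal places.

ρ = 1 − 6Σd² / [n(n²−1)] = 1 − 6×266 / (12×143)
  = 1 − 1596/1716 = 1 − 0.93007 ≈ 0.0699

0.0699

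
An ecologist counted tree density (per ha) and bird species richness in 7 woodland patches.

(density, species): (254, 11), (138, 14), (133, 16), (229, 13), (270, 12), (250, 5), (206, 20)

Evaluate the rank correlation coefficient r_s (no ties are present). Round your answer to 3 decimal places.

Rank density: 6, 2, 1, 4, 7, 5, 3
Rank species: 2, 5, 6, 4, 3, 1, 7
d = rank(density) − rank(species): 4, -3, -5, 0, 4, 4, -4; Σd² = 98
ρ = 1 − 6Σd² / [n(n²−1)] = 1 − 6×98 / (7×48) = 1 − 588/336 ≈ -0.750

-0.750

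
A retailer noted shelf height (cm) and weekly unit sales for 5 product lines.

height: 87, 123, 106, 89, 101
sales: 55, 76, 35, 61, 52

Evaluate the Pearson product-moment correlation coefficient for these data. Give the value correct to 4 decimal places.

n = 5, Σx = 506, Σy = 279, Σx² = 52056, Σy² = 16451, Σxy = 28524
nΣxy − ΣxΣy = 142620 − 141174 = 1446
nΣx² − (Σx)² = 260280 − 256036 = 4244; nΣy² − (Σy)² = 82255 − 77841 = 4414
r = 1446 / √(4244 × 4414) = 1446 / 4328.1654 ≈ 0.3341

0.3341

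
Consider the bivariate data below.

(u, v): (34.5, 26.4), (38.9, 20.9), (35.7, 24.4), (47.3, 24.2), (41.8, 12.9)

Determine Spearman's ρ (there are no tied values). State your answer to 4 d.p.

Rank u: 1, 3, 2, 5, 4
Rank v: 5, 2, 4, 3, 1
d = rank(u) − rank(v): -4, 1, -2, 2, 3; Σd² = 34
ρ = 1 − 6Σd² / [n(n²−1)] = 1 − 6×34 / (5×24) = 1 − 204/120 ≈ -0.7000

-0.7000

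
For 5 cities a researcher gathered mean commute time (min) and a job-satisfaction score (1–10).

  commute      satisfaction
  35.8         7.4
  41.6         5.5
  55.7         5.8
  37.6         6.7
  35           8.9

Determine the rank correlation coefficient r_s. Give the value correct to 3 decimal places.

-0.900

Rank commute: 2, 4, 5, 3, 1
Rank satisfaction: 4, 1, 2, 3, 5
d = rank(commute) − rank(satisfaction): -2, 3, 3, 0, -4; Σd² = 38
ρ = 1 − 6Σd² / [n(n²−1)] = 1 − 6×38 / (5×24) = 1 − 228/120 ≈ -0.900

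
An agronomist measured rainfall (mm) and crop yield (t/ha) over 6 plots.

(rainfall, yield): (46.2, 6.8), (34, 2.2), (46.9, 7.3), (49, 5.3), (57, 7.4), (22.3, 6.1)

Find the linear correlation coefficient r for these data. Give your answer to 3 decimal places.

n = 6, Σx = 255.4, Σy = 35.1, Σx² = 11637.34, Σy² = 224.43, Σxy = 1548.86
nΣxy − ΣxΣy = 9293.16 − 8964.54 = 328.62
nΣx² − (Σx)² = 69824.04 − 65229.16 = 4594.88; nΣy² − (Σy)² = 1346.58 − 1232.01 = 114.57
r = 328.62 / √(4594.88 × 114.57) = 328.62 / 725.5587 ≈ 0.453

0.453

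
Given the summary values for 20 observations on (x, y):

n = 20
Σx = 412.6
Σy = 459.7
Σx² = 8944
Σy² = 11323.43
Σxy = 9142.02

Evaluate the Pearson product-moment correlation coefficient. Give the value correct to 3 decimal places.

-0.597

r = (nΣxy − ΣxΣy) / √[(nΣx² − (Σx)²)(nΣy² − (Σy)²)]
Numerator: 20×9142.02 − 412.6×459.7 = -6831.82
Denominator: √[(178880 − 170238.76)(226468.6 − 211324.09)] = √[8641.24 × 15144.51] = 11439.7266
r = -6831.82 / 11439.7266 ≈ -0.597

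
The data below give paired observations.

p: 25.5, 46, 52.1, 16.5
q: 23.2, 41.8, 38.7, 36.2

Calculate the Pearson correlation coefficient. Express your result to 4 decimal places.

0.5534

n = 4, Σp = 140.1, Σq = 139.9, Σp² = 5752.91, Σq² = 5093.61, Σpq = 5127.97
nΣpq − ΣpΣq = 20511.88 − 19599.99 = 911.89
nΣp² − (Σp)² = 23011.64 − 19628.01 = 3383.63; nΣq² − (Σq)² = 20374.44 − 19572.01 = 802.43
r = 911.89 / √(3383.63 × 802.43) = 911.89 / 1647.7640 ≈ 0.5534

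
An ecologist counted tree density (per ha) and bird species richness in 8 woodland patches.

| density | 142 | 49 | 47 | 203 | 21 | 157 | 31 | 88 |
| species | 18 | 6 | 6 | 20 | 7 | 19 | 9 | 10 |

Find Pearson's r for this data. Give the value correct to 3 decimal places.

n = 8, Σx = 738, Σy = 95, Σx² = 99778, Σy² = 1387, Σxy = 11481
nΣxy − ΣxΣy = 91848 − 70110 = 21738
nΣx² − (Σx)² = 798224 − 544644 = 253580; nΣy² − (Σy)² = 11096 − 9025 = 2071
r = 21738 / √(253580 × 2071) = 21738 / 22916.4609 ≈ 0.949

0.949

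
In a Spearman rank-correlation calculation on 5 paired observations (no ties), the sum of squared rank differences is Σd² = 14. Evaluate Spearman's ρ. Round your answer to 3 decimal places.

0.300

ρ = 1 − 6Σd² / [n(n²−1)] = 1 − 6×14 / (5×24)
  = 1 − 84/120 = 1 − 0.7000 ≈ 0.300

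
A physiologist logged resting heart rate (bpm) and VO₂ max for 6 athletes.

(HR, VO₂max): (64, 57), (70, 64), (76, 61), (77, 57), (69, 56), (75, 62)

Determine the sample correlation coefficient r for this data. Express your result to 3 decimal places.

0.273

n = 6, Σx = 431, Σy = 357, Σx² = 31087, Σy² = 21295, Σxy = 25667
nΣxy − ΣxΣy = 154002 − 153867 = 135
nΣx² − (Σx)² = 186522 − 185761 = 761; nΣy² − (Σy)² = 127770 − 127449 = 321
r = 135 / √(761 × 321) = 135 / 494.2479 ≈ 0.273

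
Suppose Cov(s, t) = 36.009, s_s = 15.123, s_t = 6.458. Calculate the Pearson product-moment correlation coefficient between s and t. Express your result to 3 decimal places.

0.369

r = Cov(s,t) / (s_s · s_t) = 36.009 / (15.123 × 6.458)
  = 36.009 / 97.6643 ≈ 0.369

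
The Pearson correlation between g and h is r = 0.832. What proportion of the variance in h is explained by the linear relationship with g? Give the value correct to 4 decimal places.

r² = (0.832)² = 0.6922

0.6922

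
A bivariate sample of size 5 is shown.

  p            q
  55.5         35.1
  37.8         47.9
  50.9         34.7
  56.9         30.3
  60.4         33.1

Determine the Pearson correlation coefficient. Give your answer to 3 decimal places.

n = 5, Σp = 261.5, Σq = 181.1, Σp² = 13985.67, Σq² = 6744.21, Σpq = 9248.21
nΣpq − ΣpΣq = 46241.05 − 47357.65 = -1116.6
nΣp² − (Σp)² = 69928.35 − 68382.25 = 1546.1; nΣq² − (Σq)² = 33721.05 − 32797.21 = 923.84
r = -1116.6 / √(1546.1 × 923.84) = -1116.6 / 1195.1356 ≈ -0.934

-0.934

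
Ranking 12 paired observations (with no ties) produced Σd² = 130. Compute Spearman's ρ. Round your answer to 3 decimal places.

ρ = 1 − 6Σd² / [n(n²−1)] = 1 − 6×130 / (12×143)
  = 1 − 780/1716 = 1 − 0.4545 ≈ 0.545

0.545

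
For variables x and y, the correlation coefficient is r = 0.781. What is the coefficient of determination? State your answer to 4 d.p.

r² = (0.781)² = 0.6100

0.6100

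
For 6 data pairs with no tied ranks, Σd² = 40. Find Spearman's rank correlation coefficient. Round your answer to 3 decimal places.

ρ = 1 − 6Σd² / [n(n²−1)] = 1 − 6×40 / (6×35)
  = 1 − 240/210 = 1 − 1.1429 ≈ -0.143

-0.143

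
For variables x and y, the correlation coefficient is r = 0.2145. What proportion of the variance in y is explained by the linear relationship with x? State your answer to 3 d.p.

r² = (0.2145)² = 0.046

0.046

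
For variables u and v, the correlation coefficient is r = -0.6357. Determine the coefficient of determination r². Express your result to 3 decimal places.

r² = (-0.6357)² = 0.404

0.404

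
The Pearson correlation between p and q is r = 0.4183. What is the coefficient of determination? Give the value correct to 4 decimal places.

0.1750

r² = (0.4183)² = 0.1750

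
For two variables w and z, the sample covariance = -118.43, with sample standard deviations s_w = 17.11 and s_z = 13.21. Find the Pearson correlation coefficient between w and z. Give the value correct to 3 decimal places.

r = Cov(w,z) / (s_w · s_z) = -118.43 / (17.11 × 13.21)
  = -118.43 / 226.0231 ≈ -0.524

-0.524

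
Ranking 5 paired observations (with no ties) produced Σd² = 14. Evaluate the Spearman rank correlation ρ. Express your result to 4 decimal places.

ρ = 1 − 6Σd² / [n(n²−1)] = 1 − 6×14 / (5×24)
  = 1 − 84/120 = 1 − 0.70000 ≈ 0.3000

0.3000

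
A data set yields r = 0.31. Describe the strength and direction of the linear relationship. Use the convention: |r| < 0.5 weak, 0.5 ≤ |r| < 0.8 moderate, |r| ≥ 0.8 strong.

r = 0.31 > 0 so the relationship is positive.
|r| = 0.31, which falls in the weak range.

weak positive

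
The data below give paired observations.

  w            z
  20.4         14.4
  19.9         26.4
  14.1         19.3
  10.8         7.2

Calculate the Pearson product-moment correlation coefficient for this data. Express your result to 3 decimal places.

0.638

n = 4, Σw = 65.2, Σz = 67.3, Σw² = 1127.62, Σz² = 1328.65, Σwz = 1169.01
nΣwz − ΣwΣz = 4676.04 − 4387.96 = 288.08
nΣw² − (Σw)² = 4510.48 − 4251.04 = 259.44; nΣz² − (Σz)² = 5314.6 − 4529.29 = 785.31
r = 288.08 / √(259.44 × 785.31) = 288.08 / 451.3766 ≈ 0.638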